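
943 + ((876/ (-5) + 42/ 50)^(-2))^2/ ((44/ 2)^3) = 3625160266534074665929/ 3844284482008562328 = 943.00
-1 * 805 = -805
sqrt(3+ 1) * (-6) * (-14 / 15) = 56 / 5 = 11.20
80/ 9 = 8.89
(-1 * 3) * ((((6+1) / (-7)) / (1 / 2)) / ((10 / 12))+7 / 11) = 5.29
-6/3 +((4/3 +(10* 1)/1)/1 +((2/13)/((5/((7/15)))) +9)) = 5963/325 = 18.35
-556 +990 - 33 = 401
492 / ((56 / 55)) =6765 / 14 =483.21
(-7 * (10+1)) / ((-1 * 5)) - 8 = 37 / 5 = 7.40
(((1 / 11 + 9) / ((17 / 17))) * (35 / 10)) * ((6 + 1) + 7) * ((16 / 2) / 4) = 9800 / 11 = 890.91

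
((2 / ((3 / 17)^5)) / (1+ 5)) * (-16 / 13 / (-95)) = 22717712 / 900315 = 25.23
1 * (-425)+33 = -392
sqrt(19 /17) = sqrt(323) /17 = 1.06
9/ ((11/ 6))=54/ 11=4.91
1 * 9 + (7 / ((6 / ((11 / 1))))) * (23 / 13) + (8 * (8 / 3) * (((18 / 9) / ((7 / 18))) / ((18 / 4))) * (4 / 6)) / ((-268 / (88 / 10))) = 17104691 / 548730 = 31.17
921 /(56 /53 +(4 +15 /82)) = 4002666 /22771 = 175.78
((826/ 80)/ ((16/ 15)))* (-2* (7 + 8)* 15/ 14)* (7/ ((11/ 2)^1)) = -278775/ 704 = -395.99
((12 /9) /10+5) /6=77 /90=0.86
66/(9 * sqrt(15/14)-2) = 1848/1159 + 594 * sqrt(210)/1159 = 9.02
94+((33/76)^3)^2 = 18115084754113/192699928576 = 94.01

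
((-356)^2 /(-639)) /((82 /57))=-1203992 /8733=-137.87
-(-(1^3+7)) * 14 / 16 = 7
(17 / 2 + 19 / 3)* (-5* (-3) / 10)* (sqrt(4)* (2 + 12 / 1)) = 623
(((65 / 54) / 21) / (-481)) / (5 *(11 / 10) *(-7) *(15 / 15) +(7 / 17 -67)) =85 / 74957967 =0.00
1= 1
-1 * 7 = -7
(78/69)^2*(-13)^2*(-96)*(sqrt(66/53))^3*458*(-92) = 1326093170688*sqrt(3498)/64607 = 1213959968.85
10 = 10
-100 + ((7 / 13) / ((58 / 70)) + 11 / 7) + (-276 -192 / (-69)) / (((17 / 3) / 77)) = -3931675814 / 1031849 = -3810.32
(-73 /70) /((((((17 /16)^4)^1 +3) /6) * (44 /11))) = -3588096 /9804515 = -0.37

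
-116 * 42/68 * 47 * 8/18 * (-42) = 1068592/17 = 62858.35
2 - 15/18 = 7/6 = 1.17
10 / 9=1.11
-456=-456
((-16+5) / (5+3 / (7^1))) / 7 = -11 / 38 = -0.29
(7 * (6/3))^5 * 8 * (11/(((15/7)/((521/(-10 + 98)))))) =1961444128/15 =130762941.87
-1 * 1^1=-1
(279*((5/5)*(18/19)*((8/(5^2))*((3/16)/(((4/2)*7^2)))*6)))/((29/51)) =1152549/674975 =1.71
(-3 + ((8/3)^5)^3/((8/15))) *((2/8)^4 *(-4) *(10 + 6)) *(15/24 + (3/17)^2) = -33359161019431921/44232897312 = -754170.83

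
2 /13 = 0.15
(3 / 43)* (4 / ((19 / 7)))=84 / 817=0.10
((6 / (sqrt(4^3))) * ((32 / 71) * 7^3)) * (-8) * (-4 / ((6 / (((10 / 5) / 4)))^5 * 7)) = 49 / 23004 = 0.00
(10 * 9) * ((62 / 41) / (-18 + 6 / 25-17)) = -139500 / 35629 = -3.92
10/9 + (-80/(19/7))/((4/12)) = -14930/171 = -87.31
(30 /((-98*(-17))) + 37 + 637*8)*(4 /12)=1425268 /833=1711.01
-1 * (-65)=65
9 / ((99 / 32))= 32 / 11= 2.91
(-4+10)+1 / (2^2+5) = 55 / 9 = 6.11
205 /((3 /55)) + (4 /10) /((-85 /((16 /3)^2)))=14375113 /3825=3758.20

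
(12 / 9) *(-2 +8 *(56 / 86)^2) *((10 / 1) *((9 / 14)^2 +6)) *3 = 32355180 / 90601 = 357.12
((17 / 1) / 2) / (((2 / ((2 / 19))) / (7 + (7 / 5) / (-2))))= 1071 / 380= 2.82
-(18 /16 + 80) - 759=-6721 /8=-840.12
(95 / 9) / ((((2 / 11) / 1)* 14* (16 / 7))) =1045 / 576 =1.81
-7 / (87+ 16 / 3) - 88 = -24397 / 277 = -88.08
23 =23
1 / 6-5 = -29 / 6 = -4.83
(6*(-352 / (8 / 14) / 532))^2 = 17424 / 361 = 48.27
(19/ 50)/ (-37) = -19/ 1850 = -0.01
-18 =-18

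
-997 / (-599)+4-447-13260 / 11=-10850700 / 6589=-1646.79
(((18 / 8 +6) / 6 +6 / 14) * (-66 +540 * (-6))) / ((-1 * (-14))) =-166953 / 392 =-425.90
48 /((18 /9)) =24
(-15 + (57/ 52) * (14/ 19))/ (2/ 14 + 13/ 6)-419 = -536108/ 1261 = -425.15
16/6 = 8/3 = 2.67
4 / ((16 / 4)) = 1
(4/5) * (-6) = -24/5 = -4.80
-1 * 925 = -925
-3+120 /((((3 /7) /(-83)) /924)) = -21473763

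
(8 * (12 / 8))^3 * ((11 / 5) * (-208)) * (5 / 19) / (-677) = 3953664 / 12863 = 307.37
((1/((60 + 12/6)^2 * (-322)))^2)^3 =1/3596131002553616539884044331075764224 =0.00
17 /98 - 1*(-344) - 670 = -31931 /98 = -325.83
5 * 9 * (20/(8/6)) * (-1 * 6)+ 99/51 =-68817/17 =-4048.06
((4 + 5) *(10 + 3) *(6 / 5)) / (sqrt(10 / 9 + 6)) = 1053 / 20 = 52.65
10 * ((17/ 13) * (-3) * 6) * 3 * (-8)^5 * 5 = 1504051200/ 13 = 115696246.15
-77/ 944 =-0.08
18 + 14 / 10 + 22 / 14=734 / 35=20.97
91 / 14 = 13 / 2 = 6.50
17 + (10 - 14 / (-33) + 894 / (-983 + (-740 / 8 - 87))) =681707 / 25575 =26.66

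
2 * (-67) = -134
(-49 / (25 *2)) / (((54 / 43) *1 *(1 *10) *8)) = -2107 / 216000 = -0.01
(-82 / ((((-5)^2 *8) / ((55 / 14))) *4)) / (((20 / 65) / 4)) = -5863 / 1120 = -5.23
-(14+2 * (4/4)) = -16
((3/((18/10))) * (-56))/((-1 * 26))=140/39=3.59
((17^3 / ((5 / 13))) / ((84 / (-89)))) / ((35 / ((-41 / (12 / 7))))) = 233057981 / 25200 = 9248.33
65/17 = 3.82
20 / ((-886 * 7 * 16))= -5 / 24808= -0.00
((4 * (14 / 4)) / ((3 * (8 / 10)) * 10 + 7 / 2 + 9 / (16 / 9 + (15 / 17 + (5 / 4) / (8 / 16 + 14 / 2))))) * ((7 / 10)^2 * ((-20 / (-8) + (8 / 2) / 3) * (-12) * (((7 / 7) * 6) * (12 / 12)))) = -16377564 / 265415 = -61.71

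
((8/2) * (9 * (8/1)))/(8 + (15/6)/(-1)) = 576/11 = 52.36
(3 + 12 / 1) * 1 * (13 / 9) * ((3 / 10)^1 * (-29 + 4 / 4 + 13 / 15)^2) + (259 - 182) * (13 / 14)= 1092806 / 225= 4856.92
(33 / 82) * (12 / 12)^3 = 33 / 82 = 0.40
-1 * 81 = -81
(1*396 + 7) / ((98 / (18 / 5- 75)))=-20553 / 70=-293.61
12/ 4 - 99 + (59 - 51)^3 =416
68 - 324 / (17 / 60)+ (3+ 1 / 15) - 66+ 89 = -267613 / 255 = -1049.46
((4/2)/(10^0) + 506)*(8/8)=508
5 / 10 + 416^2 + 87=173143.50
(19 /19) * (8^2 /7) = 64 /7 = 9.14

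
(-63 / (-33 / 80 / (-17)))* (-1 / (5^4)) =5712 / 1375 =4.15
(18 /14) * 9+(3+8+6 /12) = 323 /14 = 23.07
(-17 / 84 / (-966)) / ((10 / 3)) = 0.00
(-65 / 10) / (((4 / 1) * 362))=-13 / 2896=-0.00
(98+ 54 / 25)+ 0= 2504 / 25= 100.16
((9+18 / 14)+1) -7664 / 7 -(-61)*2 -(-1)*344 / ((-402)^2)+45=-259212214 / 282807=-916.57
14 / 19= 0.74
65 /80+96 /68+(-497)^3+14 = -33391660243 /272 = -122763456.78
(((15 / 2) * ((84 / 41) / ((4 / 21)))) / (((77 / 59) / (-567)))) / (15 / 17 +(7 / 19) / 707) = -1031313671955 / 25979404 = -39697.36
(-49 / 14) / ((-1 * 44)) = 7 / 88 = 0.08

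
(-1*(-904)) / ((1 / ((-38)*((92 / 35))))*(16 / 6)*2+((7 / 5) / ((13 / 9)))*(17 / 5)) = 385171800 / 1381331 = 278.84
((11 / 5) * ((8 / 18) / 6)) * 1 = 22 / 135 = 0.16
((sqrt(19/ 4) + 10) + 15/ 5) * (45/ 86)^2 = 2025 * sqrt(19)/ 14792 + 26325/ 7396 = 4.16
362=362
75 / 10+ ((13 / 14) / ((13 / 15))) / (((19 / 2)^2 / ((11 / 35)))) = 265467 / 35378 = 7.50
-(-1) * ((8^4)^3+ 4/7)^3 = 111309863907617118778572956187492416/343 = 324518553666522212182428400000000.00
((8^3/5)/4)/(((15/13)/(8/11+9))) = 178048/825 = 215.82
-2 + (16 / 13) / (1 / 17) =246 / 13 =18.92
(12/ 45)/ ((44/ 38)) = 38/ 165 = 0.23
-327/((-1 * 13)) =327/13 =25.15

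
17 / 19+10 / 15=89 / 57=1.56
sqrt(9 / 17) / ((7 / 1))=3 * sqrt(17) / 119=0.10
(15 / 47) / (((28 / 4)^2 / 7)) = 0.05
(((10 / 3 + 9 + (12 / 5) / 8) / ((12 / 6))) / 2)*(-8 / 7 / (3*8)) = -0.15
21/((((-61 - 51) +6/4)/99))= -4158/221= -18.81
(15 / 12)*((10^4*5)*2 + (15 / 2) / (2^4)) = 16000075 / 128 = 125000.59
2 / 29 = 0.07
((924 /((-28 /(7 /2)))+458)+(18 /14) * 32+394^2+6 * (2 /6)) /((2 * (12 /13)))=28323139 /336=84295.06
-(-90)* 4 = 360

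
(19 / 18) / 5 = 19 / 90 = 0.21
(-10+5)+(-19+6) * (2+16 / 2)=-135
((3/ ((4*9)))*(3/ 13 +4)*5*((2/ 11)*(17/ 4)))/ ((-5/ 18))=-255/ 52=-4.90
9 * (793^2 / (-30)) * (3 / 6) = -94327.35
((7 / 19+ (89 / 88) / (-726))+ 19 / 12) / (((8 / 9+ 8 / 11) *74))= 7102467 / 435522560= 0.02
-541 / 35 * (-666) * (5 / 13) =360306 / 91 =3959.41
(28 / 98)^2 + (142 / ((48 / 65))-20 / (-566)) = 64035133 / 332808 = 192.41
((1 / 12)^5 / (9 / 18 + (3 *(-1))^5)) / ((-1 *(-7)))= -1 / 422392320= -0.00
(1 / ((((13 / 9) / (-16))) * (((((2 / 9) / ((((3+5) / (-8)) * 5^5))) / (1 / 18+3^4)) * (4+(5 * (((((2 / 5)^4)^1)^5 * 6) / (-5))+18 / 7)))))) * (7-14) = -383507609367370605468750 / 28514861774285627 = -13449393.95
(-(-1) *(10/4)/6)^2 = 0.17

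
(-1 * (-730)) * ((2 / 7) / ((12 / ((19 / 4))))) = 6935 / 84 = 82.56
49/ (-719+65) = -49/ 654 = -0.07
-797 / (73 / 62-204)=49414 / 12575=3.93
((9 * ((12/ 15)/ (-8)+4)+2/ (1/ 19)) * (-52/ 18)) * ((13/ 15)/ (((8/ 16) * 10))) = -36.60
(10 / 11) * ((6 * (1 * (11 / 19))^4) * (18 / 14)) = 718740 / 912247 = 0.79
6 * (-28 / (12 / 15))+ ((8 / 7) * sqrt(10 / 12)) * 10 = -210+ 40 * sqrt(30) / 21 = -199.57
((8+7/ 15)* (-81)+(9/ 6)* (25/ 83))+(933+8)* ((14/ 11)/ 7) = -4695169/ 9130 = -514.26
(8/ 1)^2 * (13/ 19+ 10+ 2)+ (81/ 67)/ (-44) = 45468413/ 56012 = 811.76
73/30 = 2.43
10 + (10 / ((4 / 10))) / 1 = 35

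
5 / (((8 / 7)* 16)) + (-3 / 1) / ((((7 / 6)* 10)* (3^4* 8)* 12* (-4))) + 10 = 310669 / 30240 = 10.27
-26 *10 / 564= -65 / 141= -0.46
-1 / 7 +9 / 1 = 62 / 7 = 8.86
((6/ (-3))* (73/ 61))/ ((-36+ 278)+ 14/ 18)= -1314/ 133285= -0.01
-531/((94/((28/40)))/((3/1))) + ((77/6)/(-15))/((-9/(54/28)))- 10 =-15284/705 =-21.68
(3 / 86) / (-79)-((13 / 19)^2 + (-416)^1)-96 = 783693611 / 2452634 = 319.53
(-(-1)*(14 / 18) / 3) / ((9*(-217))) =-1 / 7533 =-0.00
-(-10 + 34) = -24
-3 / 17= -0.18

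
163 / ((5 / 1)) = 163 / 5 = 32.60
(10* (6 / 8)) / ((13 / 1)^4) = 15 / 57122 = 0.00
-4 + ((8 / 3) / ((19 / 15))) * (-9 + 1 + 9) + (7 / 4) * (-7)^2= 6373 / 76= 83.86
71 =71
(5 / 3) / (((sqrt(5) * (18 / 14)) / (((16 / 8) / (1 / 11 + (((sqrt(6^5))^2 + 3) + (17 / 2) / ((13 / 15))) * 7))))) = 4004 * sqrt(5) / 421016913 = 0.00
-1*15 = -15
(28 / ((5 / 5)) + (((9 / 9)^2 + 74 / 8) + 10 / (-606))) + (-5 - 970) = -936.77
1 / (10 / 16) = 8 / 5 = 1.60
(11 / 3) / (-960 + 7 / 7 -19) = -11 / 2934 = -0.00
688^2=473344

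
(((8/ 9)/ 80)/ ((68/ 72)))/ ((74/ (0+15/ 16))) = 3/ 20128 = 0.00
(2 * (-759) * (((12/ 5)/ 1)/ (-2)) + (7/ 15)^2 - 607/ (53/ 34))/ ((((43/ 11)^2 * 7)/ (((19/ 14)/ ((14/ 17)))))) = 667601228041/ 30251673900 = 22.07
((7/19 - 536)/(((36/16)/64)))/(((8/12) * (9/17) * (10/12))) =-51801.53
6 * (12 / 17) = 72 / 17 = 4.24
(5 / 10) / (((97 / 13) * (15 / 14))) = 91 / 1455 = 0.06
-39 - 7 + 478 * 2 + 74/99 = 90164/99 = 910.75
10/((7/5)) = 50/7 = 7.14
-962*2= -1924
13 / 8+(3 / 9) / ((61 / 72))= 985 / 488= 2.02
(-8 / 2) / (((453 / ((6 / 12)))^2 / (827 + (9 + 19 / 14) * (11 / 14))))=-163687 / 40220964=-0.00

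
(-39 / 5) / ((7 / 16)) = -624 / 35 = -17.83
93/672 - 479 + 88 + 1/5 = -390.66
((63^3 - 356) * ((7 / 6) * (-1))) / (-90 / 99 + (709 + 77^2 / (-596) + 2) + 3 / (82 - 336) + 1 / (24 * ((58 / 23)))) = -84405663494152 / 202867060139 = -416.06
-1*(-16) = 16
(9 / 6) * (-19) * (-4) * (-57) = -6498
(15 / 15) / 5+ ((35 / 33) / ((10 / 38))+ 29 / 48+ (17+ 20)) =110443 / 2640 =41.83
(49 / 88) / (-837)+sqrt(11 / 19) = -49 / 73656+sqrt(209) / 19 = 0.76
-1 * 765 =-765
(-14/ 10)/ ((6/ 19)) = -133/ 30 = -4.43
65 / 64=1.02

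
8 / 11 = 0.73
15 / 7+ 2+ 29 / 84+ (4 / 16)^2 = 1529 / 336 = 4.55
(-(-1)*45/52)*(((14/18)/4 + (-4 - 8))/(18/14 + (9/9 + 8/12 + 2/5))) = -223125/73216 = -3.05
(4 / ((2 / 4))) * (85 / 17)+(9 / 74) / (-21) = 20717 / 518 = 39.99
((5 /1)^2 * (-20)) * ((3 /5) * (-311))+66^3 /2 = 237048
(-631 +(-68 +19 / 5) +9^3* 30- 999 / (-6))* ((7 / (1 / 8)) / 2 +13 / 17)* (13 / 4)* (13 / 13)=1356666441 / 680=1995097.71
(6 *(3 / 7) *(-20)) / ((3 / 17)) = -2040 / 7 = -291.43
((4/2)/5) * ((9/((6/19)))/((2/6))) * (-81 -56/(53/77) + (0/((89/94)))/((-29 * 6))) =-294291/53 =-5552.66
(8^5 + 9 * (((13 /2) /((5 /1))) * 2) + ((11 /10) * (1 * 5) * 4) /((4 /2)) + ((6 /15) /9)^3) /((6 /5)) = 1494559354 /54675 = 27335.33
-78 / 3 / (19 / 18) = -468 / 19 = -24.63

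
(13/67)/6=0.03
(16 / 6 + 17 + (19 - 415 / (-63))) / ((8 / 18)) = 2851 / 28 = 101.82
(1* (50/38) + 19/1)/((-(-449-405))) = 193/8113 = 0.02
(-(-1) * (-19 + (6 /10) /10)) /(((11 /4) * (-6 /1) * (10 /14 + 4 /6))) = 6629 /7975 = 0.83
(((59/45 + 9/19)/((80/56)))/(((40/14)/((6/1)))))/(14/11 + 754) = 0.00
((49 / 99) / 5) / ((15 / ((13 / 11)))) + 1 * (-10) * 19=-189.99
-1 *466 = -466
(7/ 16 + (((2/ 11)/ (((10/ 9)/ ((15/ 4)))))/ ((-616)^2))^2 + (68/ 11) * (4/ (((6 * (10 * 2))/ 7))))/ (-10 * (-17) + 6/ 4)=7860674426124983/ 717106377829416960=0.01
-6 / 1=-6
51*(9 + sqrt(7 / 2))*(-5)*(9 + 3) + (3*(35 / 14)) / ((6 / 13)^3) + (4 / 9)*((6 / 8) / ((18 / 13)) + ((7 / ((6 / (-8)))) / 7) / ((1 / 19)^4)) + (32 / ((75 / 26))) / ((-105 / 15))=-7914739283 / 75600 - 1530*sqrt(14)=-110417.05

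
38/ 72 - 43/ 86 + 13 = 469/ 36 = 13.03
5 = 5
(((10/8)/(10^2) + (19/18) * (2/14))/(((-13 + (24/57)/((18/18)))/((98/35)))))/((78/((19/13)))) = -297103/436222800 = -0.00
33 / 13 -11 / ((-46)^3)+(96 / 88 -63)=-826381067 / 13919048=-59.37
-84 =-84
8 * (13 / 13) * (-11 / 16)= -11 / 2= -5.50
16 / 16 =1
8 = 8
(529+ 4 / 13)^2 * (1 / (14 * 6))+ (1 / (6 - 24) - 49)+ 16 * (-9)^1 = 19117519 / 6084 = 3142.26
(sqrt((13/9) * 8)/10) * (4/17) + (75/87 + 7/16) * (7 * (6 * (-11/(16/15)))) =-2089395/3712 + 4 * sqrt(26)/255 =-562.80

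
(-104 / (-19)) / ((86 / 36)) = 1872 / 817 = 2.29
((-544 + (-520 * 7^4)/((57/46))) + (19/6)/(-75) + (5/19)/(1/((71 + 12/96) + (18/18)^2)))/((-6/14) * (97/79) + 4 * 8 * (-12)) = 19065841342807/7272390600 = 2621.67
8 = 8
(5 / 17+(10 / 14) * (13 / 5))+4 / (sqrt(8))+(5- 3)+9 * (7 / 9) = sqrt(2)+1327 / 119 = 12.57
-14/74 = -7/37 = -0.19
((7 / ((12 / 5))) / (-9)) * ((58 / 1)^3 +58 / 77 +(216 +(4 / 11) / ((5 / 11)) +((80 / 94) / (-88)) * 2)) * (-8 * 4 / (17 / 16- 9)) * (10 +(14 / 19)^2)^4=-3153005808.56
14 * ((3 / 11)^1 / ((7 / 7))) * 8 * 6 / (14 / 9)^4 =118098 / 3773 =31.30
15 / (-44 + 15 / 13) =-0.35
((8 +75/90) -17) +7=-7/6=-1.17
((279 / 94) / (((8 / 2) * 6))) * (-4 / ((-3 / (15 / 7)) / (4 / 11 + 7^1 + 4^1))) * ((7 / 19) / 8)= 58125 / 314336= 0.18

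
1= 1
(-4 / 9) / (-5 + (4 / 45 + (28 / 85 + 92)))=-68 / 13375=-0.01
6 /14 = 3 /7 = 0.43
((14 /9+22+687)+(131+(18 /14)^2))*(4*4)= 5949680 /441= 13491.34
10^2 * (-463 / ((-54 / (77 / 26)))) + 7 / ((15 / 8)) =2542.98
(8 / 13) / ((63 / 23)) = 184 / 819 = 0.22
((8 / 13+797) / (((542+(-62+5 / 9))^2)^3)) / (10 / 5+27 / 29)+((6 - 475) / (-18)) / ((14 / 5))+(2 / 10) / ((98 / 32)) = 119552058113954831338853243099 / 12757851115716435688476562500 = 9.37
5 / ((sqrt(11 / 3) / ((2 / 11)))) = 10*sqrt(33) / 121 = 0.47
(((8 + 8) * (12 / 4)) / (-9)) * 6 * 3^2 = -288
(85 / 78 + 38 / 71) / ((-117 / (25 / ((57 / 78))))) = -224975 / 473499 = -0.48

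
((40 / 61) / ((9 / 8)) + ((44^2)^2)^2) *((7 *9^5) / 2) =177105414386495889504 / 61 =2903367448958949008.26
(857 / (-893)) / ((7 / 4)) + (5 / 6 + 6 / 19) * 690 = 4952957 / 6251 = 792.35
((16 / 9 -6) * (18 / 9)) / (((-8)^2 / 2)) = -0.26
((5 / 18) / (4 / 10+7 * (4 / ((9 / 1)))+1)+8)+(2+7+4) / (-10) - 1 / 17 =115656 / 17255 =6.70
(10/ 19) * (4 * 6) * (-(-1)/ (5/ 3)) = 144/ 19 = 7.58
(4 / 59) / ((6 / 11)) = 22 / 177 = 0.12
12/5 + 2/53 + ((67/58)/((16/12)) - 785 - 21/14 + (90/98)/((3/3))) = -2356626667/3012520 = -782.28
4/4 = 1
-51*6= -306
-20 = -20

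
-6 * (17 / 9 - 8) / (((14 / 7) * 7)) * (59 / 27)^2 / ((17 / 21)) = 191455 / 12393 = 15.45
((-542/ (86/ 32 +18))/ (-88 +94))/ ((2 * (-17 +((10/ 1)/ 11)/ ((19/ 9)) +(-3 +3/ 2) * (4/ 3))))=453112/ 3853833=0.12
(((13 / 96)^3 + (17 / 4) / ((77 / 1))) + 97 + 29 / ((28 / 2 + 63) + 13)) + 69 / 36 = 33822730261 / 340623360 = 99.30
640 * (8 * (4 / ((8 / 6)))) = 15360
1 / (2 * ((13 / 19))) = 0.73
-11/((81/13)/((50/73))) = -7150/5913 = -1.21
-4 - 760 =-764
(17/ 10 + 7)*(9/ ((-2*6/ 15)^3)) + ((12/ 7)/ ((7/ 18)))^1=-148.52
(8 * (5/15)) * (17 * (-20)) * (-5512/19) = 14992640/57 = 263028.77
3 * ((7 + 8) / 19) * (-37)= -1665 / 19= -87.63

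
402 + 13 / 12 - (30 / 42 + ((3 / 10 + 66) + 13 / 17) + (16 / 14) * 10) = 2312473 / 7140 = 323.88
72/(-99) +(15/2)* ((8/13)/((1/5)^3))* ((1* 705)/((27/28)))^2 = 1190650997192/3861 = 308378916.65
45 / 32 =1.41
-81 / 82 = -0.99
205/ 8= 25.62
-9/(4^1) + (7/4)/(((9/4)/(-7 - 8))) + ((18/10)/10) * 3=-4013/300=-13.38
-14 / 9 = -1.56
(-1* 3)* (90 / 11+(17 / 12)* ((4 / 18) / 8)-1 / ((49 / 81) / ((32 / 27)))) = -1458091 / 77616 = -18.79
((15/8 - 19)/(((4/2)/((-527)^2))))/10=-38048873/160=-237805.46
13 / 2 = 6.50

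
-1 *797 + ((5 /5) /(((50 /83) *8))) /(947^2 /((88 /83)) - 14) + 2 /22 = -32624384934457 /40938653250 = -796.91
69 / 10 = 6.90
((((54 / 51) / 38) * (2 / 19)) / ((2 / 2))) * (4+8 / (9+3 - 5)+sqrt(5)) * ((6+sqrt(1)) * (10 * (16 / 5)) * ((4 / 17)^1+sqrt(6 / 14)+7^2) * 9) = 5184 * (17 * sqrt(21)+5859) * (7 * sqrt(5)+36) / 730303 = 2176.77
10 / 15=0.67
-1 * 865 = -865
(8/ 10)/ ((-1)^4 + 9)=2/ 25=0.08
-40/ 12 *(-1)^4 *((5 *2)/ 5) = -20/ 3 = -6.67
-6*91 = -546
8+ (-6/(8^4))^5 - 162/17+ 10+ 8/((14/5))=11.33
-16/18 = -8/9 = -0.89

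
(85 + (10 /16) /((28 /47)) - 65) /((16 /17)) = 80155 /3584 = 22.36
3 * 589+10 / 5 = 1769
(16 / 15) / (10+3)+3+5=1576 / 195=8.08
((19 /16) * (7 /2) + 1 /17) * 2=2293 /272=8.43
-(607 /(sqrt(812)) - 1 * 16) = 16 - 607 * sqrt(203) /406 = -5.30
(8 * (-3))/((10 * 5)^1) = -12/25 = -0.48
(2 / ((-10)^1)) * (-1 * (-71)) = -71 / 5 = -14.20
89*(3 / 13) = 267 / 13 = 20.54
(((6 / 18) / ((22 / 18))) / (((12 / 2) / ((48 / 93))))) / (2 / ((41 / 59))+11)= 328 / 194029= 0.00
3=3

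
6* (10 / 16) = 15 / 4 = 3.75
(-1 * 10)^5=-100000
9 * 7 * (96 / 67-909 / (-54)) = 154203 / 134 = 1150.77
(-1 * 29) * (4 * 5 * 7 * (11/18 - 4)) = 123830/9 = 13758.89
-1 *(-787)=787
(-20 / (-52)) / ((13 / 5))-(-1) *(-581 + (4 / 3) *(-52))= -329644 / 507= -650.19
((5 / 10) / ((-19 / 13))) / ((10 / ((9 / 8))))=-117 / 3040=-0.04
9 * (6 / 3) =18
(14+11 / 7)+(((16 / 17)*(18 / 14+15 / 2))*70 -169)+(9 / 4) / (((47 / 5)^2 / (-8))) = 111770448 / 262871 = 425.19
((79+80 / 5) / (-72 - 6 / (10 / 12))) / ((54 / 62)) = -14725 / 10692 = -1.38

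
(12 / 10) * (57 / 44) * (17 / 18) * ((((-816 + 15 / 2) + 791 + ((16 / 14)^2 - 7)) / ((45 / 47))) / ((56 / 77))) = -34506413 / 705600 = -48.90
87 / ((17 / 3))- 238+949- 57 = 11379 / 17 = 669.35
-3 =-3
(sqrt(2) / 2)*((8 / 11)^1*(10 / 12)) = 10*sqrt(2) / 33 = 0.43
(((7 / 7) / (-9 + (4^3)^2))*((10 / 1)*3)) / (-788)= -15 / 1610278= -0.00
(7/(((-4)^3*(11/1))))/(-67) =7/47168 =0.00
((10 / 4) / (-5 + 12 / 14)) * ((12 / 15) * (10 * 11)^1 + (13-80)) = -735 / 58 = -12.67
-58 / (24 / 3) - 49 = -225 / 4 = -56.25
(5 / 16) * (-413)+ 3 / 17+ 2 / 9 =-314969 / 2448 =-128.66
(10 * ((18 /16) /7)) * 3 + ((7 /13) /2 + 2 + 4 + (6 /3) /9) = 37061 /3276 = 11.31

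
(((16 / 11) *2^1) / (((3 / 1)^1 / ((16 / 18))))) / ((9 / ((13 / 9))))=3328 / 24057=0.14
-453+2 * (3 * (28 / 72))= -1352 / 3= -450.67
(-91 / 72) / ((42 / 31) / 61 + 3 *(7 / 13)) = -319579 / 414072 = -0.77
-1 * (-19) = 19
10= 10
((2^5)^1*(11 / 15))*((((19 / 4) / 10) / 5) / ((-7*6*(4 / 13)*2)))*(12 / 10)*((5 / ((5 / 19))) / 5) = -51623 / 131250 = -0.39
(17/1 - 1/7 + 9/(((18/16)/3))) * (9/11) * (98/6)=546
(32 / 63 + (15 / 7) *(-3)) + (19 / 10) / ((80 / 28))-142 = -1855421 / 12600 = -147.26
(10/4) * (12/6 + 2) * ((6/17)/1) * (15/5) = 180/17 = 10.59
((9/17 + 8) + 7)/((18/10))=440/51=8.63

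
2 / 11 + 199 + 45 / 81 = 19774 / 99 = 199.74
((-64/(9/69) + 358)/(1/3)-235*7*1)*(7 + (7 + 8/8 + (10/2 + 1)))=-42903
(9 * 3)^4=531441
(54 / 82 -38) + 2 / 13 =-19821 / 533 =-37.19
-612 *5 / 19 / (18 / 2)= -340 / 19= -17.89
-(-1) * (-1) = -1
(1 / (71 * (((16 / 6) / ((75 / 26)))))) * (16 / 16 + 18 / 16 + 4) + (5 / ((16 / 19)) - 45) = -4603975 / 118144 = -38.97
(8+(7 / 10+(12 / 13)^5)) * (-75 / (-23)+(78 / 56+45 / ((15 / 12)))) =910858222791 / 2391126920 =380.93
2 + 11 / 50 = 111 / 50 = 2.22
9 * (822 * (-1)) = -7398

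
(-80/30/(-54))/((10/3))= 2/135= 0.01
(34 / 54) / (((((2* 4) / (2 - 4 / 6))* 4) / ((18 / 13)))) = 17 / 468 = 0.04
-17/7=-2.43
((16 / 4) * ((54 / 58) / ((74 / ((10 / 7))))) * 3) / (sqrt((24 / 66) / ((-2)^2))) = 1620 * sqrt(11) / 7511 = 0.72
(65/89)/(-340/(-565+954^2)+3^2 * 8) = 3477695/342845444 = 0.01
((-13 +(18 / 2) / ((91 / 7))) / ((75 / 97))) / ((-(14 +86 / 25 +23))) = 15520 / 39429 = 0.39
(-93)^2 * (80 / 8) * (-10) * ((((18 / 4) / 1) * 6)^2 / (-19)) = 630512100 / 19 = 33184847.37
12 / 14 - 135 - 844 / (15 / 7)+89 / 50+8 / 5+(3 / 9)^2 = -1652233 / 3150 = -524.52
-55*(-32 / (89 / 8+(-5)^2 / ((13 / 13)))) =48.72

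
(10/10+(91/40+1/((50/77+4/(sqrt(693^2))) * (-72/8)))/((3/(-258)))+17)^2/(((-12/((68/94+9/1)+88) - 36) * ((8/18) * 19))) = -243603997768989/2794603174400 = -87.17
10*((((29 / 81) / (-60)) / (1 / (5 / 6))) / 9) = -145 / 26244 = -0.01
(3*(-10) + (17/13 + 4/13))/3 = -123/13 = -9.46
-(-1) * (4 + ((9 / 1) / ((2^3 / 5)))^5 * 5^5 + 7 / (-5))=2883252379109 / 163840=17597975.95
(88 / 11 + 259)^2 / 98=71289 / 98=727.44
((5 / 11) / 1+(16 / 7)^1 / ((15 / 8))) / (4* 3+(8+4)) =1933 / 27720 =0.07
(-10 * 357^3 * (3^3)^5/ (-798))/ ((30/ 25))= 259073461834425/ 38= 6817722679853.29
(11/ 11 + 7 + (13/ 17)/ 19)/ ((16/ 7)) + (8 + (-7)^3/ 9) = -1236917/ 46512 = -26.59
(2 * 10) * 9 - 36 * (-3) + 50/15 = 874/3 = 291.33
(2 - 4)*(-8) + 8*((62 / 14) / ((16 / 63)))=311 / 2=155.50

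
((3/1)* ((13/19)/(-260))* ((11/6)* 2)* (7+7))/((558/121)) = -9317/106020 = -0.09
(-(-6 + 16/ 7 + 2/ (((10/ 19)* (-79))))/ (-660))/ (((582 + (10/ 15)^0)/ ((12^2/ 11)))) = -124836/ 975256975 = -0.00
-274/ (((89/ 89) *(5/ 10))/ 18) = -9864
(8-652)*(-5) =3220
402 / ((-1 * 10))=-201 / 5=-40.20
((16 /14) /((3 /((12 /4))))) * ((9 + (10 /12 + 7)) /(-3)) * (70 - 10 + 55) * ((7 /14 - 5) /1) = 23230 /7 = 3318.57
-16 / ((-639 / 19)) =0.48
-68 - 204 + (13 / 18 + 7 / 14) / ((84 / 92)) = -51155 / 189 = -270.66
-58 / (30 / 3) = -29 / 5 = -5.80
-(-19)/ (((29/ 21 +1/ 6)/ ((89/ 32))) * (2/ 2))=35511/ 1040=34.15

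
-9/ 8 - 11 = -97/ 8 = -12.12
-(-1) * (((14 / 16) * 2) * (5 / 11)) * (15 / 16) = 525 / 704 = 0.75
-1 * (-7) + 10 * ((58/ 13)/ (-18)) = 529/ 117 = 4.52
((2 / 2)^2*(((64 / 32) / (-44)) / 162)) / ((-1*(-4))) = -1 / 14256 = -0.00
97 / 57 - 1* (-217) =12466 / 57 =218.70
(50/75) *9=6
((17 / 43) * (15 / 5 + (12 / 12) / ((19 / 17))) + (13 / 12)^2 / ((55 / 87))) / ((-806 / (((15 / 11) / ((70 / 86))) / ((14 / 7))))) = -0.00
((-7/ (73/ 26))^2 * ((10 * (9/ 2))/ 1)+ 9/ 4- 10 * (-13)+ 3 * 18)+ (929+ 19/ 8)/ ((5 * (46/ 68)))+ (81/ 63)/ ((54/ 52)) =19112859259/ 25739070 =742.56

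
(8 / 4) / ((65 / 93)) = 186 / 65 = 2.86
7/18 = 0.39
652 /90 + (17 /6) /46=30247 /4140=7.31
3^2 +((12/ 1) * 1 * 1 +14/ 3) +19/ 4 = 365/ 12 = 30.42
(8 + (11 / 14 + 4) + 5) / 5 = 249 / 70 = 3.56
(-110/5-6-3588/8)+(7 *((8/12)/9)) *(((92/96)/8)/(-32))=-39522977/82944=-476.50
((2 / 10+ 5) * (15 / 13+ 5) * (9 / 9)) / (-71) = -32 / 71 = -0.45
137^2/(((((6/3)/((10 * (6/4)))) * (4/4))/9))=2533815/2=1266907.50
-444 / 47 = -9.45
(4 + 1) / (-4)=-1.25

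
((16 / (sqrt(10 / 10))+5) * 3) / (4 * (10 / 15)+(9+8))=189 / 59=3.20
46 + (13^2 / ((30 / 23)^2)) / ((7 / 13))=1452013 / 6300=230.48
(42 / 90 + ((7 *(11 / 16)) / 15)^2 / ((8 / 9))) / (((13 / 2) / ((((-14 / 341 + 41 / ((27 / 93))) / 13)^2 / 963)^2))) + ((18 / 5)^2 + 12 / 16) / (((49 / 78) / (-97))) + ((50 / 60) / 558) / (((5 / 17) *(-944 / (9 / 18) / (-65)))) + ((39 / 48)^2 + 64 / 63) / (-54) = -14357537811867909634540620650124827149 / 6782131423059486655005431108121600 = -2116.97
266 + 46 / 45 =12016 / 45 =267.02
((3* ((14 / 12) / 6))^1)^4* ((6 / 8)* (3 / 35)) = 343 / 46080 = 0.01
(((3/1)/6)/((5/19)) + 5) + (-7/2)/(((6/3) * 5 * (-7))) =139/20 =6.95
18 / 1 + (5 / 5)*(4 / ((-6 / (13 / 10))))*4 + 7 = 323 / 15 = 21.53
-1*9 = -9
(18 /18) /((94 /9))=9 /94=0.10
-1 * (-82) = 82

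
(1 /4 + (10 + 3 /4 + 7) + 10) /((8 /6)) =21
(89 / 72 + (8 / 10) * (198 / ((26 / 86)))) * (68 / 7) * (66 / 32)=459611779 / 43680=10522.25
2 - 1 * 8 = -6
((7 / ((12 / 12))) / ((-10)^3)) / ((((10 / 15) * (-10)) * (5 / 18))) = 189 / 50000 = 0.00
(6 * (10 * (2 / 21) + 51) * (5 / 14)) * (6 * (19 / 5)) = 124374 / 49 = 2538.24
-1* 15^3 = -3375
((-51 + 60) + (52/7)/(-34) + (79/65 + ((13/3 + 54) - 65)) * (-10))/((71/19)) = 5581231/329511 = 16.94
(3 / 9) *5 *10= 50 / 3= 16.67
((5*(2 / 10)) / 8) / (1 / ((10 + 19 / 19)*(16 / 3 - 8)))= -11 / 3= -3.67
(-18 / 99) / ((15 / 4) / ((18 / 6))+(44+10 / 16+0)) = -16 / 4037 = -0.00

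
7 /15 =0.47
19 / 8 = 2.38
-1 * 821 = -821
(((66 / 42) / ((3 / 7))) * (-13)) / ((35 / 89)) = -12727 / 105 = -121.21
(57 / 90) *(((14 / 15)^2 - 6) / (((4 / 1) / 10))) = -8.12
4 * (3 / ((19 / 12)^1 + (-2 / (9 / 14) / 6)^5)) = 688747536 / 88725115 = 7.76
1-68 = -67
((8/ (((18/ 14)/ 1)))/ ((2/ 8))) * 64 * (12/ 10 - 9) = -186368/ 15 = -12424.53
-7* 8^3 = -3584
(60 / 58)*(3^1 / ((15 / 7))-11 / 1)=-288 / 29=-9.93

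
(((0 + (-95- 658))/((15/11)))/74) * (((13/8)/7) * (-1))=35893/20720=1.73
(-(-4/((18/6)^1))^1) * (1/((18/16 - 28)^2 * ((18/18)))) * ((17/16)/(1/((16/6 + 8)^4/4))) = 71303168/11232675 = 6.35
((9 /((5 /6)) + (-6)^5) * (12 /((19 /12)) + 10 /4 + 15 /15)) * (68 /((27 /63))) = -1296762516 /95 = -13650131.75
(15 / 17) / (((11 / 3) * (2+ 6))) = 45 / 1496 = 0.03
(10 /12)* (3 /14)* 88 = 110 /7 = 15.71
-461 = -461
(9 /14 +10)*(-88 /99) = -596 /63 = -9.46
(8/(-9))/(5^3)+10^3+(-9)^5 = -65305133/1125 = -58049.01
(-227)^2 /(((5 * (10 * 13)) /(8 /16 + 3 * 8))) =2524921 /1300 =1942.25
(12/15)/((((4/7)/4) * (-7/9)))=-36/5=-7.20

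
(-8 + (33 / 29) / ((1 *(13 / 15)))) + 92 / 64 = -31665 / 6032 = -5.25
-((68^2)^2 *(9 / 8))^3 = -13917605427298165358592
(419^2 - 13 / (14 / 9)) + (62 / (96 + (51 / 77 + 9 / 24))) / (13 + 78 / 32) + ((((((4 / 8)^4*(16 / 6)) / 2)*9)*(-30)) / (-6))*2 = 18144316212929 / 103350975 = 175560.18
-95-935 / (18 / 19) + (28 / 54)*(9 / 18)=-58411 / 54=-1081.69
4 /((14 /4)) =1.14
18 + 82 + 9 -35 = 74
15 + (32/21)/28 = 2213/147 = 15.05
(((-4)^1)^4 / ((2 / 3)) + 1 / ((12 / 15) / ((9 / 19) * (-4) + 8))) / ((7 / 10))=10630 / 19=559.47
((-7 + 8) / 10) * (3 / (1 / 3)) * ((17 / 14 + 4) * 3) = 1971 / 140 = 14.08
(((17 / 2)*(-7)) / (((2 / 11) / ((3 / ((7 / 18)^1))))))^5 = -3281155806652500249 / 32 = -102536118957890632.78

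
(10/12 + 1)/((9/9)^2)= 11/6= 1.83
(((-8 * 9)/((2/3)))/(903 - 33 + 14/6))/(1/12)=-3888/2617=-1.49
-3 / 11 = -0.27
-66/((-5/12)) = 792/5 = 158.40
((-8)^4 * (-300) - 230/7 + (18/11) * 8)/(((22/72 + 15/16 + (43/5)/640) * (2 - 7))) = 545006142720/2786399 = 195595.15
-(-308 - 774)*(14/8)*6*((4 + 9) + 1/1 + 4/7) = 165546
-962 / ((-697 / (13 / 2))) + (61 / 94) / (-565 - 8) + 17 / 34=177763738 / 18770907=9.47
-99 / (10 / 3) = -297 / 10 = -29.70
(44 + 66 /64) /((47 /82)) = 59081 /752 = 78.57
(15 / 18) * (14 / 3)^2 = 490 / 27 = 18.15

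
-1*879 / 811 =-879 / 811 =-1.08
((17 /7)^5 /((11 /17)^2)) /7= 410338673 /14235529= 28.82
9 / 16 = 0.56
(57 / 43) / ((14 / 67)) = 3819 / 602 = 6.34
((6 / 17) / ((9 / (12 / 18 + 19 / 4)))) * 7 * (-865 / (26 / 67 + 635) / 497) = -0.00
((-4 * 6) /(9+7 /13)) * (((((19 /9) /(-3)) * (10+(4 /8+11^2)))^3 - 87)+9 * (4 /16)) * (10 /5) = 1622250240611 /406782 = 3988008.91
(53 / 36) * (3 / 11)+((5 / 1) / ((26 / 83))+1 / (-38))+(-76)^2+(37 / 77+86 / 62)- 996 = 33947622083 / 7075068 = 4798.20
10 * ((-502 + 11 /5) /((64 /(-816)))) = 127449 /2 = 63724.50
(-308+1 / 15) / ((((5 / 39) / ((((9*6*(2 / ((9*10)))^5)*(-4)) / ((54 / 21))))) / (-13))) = -21857108 / 1537734375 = -0.01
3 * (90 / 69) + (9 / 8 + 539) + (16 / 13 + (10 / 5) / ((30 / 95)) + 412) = 963.60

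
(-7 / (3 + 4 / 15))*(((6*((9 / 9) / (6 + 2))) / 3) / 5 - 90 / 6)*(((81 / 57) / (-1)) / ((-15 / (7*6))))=24219 / 190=127.47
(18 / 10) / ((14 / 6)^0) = 9 / 5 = 1.80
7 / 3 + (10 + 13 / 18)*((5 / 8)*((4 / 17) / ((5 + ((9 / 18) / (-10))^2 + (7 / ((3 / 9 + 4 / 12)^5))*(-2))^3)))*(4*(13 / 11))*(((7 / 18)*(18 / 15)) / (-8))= 12250087192365071 / 5250036427281459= 2.33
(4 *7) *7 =196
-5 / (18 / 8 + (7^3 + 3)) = -20 / 1393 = -0.01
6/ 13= 0.46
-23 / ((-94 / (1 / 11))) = 23 / 1034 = 0.02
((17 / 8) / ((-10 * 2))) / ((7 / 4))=-17 / 280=-0.06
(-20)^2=400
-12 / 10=-6 / 5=-1.20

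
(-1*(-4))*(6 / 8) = 3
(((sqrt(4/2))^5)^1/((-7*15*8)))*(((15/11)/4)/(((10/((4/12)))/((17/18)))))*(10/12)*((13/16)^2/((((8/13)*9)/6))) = -37349*sqrt(2)/1226244096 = -0.00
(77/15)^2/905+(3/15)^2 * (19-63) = -352451/203625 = -1.73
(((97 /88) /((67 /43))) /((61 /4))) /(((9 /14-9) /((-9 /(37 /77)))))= 204379 /1965847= 0.10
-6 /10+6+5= 52 /5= 10.40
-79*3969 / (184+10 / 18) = -2821959 / 1661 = -1698.95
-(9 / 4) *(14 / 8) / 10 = -63 / 160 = -0.39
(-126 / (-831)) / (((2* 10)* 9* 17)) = 7 / 141270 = 0.00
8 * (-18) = -144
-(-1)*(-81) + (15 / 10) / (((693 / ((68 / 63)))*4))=-2357569 / 29106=-81.00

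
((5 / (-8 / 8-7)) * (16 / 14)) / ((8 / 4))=-5 / 14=-0.36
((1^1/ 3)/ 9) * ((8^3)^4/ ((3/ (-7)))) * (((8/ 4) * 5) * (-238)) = 1144866482421760/ 81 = 14134154103972.35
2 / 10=1 / 5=0.20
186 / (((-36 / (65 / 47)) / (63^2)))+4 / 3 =-7997159 / 282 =-28358.72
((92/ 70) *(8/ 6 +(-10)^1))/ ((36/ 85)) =-5083/ 189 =-26.89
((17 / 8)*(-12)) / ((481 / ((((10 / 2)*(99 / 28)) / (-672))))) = 8415 / 6033664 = 0.00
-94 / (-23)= 94 / 23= 4.09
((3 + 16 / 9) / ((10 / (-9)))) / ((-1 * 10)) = 43 / 100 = 0.43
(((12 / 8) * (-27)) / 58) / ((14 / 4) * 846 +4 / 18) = -729 / 3091516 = -0.00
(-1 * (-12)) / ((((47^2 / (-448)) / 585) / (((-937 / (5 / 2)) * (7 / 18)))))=458395392 / 2209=207512.63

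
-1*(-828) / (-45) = -92 / 5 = -18.40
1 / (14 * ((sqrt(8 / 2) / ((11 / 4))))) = 11 / 112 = 0.10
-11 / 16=-0.69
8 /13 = 0.62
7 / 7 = 1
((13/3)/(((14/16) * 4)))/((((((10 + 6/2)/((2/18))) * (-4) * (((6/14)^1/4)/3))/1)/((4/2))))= -4/27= -0.15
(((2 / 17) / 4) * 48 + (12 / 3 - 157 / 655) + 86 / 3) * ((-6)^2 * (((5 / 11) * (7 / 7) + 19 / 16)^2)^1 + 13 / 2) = 3504.59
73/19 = 3.84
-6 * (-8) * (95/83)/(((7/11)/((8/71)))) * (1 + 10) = 4414080/41251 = 107.01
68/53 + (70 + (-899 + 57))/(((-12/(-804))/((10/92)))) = -6851866/1219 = -5620.89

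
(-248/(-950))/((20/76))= 124/125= 0.99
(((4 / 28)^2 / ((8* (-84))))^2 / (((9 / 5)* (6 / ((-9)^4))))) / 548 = 135 / 132037943296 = 0.00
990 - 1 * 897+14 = 107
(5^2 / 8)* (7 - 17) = -125 / 4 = -31.25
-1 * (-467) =467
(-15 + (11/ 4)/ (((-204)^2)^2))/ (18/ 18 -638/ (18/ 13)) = 103913487349/ 3185140819968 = 0.03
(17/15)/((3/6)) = 34/15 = 2.27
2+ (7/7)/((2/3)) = 7/2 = 3.50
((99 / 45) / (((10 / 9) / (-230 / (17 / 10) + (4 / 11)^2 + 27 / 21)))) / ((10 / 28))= -17349147 / 23375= -742.21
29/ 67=0.43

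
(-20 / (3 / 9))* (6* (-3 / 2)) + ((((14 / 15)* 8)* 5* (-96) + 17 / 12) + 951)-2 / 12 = -8367 / 4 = -2091.75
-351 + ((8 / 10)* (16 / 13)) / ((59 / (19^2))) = -1322981 / 3835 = -344.98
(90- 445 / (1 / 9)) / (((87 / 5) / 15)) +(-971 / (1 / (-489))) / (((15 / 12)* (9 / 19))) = 11978123 / 15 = 798541.53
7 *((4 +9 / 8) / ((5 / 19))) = 5453 / 40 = 136.32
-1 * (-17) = 17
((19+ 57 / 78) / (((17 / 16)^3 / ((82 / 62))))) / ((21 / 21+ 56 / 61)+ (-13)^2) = 1313805312 / 10321422007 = 0.13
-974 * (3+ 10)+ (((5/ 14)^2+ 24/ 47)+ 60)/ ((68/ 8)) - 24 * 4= -998418317/ 78302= -12750.87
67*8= 536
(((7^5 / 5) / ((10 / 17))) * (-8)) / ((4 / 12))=-3428628 / 25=-137145.12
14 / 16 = 7 / 8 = 0.88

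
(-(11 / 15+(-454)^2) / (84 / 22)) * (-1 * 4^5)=17412741632 / 315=55278544.86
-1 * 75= -75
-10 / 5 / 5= -2 / 5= -0.40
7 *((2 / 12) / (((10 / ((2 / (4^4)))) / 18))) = 21 / 1280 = 0.02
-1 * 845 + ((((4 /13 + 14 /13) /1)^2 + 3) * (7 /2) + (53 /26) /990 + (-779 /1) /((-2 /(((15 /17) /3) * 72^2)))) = 3373561076323 /5688540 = 593045.15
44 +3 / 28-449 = -11337 / 28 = -404.89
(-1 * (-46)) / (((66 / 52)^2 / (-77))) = -217672 / 99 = -2198.71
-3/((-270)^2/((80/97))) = -4/117855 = -0.00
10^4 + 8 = 10008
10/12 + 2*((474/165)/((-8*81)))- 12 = -49787/4455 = -11.18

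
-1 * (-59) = 59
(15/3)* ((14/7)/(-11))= -10/11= -0.91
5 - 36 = -31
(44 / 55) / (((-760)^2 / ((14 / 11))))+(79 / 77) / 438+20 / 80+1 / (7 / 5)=5884400981 / 6087543000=0.97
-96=-96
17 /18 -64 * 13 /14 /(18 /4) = -515 /42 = -12.26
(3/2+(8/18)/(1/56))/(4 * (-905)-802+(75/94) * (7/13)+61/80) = -11609000/1944801801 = -0.01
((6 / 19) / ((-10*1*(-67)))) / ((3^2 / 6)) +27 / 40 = 34387 / 50920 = 0.68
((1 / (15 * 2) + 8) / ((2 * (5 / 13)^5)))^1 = 89481613 / 187500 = 477.24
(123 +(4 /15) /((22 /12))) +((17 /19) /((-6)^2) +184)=11555747 /37620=307.17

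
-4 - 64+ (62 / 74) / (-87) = -218923 / 3219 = -68.01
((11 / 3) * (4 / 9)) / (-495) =-4 / 1215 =-0.00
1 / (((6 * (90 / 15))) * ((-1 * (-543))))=1 / 19548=0.00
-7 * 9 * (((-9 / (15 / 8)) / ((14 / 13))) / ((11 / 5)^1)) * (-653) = -916812 / 11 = -83346.55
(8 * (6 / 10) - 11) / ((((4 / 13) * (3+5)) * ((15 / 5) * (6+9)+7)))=-31 / 640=-0.05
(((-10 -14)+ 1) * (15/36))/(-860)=0.01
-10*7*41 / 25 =-574 / 5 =-114.80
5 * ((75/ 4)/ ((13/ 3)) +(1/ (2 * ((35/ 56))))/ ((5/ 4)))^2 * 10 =41692849/ 33800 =1233.52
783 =783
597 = 597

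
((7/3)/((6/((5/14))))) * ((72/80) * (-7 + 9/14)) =-89/112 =-0.79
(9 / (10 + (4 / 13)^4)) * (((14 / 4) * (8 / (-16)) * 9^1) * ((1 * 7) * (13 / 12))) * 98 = -491220639 / 46672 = -10524.95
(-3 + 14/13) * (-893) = 22325/13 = 1717.31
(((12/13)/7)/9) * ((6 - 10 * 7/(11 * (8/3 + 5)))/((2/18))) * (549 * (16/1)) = 137873664/23023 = 5988.52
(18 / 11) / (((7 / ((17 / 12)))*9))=17 / 462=0.04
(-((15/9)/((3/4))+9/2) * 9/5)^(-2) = 100/14641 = 0.01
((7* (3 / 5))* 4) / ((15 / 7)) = 196 / 25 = 7.84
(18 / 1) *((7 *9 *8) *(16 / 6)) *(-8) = -193536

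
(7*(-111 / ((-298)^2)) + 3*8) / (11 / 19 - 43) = -40479861 / 71576024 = -0.57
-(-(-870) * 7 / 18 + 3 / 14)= -14219 / 42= -338.55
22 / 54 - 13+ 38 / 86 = -14107 / 1161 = -12.15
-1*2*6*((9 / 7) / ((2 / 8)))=-432 / 7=-61.71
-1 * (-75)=75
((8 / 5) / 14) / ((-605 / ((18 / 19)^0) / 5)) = -4 / 4235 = -0.00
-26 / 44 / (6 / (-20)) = 65 / 33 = 1.97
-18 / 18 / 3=-0.33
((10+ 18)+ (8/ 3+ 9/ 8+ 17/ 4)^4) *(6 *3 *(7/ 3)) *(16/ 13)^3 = 329656.40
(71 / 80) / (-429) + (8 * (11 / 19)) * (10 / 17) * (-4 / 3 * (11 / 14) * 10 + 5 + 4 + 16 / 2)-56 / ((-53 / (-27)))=-44238019183 / 4112668560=-10.76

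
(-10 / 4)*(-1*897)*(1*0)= 0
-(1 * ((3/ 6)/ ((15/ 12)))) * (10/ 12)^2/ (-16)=5/ 288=0.02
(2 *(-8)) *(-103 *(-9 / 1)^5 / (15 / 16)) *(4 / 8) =-259500672 / 5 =-51900134.40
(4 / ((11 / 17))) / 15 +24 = 4028 / 165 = 24.41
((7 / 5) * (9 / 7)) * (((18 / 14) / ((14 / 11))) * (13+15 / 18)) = 24651 / 980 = 25.15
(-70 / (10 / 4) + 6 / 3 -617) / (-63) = 643 / 63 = 10.21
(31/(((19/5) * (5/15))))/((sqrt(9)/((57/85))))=5.47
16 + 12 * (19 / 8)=89 / 2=44.50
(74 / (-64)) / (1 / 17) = -19.66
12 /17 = 0.71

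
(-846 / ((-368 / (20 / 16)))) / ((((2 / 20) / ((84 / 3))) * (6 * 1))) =134.10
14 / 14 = 1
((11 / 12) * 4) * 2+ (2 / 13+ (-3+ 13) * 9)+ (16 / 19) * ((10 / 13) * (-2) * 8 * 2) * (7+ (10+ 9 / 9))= -204242 / 741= -275.63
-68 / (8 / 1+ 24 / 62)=-527 / 65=-8.11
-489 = -489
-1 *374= -374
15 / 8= 1.88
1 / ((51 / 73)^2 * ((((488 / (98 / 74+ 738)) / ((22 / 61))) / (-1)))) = -1603522745 / 1432391508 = -1.12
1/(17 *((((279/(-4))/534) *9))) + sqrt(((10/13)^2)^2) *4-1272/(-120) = 155305513/12023505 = 12.92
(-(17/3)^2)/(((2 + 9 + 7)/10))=-1445/81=-17.84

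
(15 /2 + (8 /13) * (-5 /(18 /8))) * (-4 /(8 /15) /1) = -7175 /156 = -45.99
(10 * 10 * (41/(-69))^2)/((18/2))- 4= -3296/42849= -0.08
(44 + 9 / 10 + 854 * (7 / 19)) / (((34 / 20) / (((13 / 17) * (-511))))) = -453789973 / 5491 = -82642.50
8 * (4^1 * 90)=2880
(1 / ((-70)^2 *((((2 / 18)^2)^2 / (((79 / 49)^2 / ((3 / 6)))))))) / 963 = 4549689 / 629422150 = 0.01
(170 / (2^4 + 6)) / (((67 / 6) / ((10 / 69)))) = 1700 / 16951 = 0.10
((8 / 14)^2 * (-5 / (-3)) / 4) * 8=160 / 147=1.09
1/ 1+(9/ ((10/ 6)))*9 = 248/ 5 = 49.60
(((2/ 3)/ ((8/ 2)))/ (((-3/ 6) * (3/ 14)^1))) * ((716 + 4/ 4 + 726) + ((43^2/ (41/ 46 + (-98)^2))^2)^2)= -225176001132263609834/ 100315913347265625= -2244.67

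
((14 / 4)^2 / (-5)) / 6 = -0.41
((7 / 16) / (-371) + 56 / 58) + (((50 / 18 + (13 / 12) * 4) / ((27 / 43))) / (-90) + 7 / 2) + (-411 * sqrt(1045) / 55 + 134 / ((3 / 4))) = 49212564493 / 268913520 - 411 * sqrt(1045) / 55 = -58.56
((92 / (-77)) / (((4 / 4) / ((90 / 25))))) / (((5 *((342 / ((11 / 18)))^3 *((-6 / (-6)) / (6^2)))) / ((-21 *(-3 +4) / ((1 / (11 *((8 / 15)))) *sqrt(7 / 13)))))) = 122452 *sqrt(91) / 39376661625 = 0.00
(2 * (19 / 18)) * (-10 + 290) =5320 / 9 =591.11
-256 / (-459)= 256 / 459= 0.56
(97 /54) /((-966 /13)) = -1261 /52164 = -0.02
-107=-107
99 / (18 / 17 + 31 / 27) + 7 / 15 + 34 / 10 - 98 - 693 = -11278876 / 15195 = -742.28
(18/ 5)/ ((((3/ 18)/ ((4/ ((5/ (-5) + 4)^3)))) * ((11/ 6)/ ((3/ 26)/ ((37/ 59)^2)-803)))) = -1371433872/ 978835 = -1401.09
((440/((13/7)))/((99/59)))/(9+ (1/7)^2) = 404740/25857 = 15.65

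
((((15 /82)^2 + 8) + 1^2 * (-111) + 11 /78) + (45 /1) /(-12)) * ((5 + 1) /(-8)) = 1746746 /21853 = 79.93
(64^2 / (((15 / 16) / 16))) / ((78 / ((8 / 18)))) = 2097152 / 5265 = 398.32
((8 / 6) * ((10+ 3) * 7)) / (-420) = -13 / 45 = -0.29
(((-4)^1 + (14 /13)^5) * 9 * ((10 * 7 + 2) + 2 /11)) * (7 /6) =-1933.79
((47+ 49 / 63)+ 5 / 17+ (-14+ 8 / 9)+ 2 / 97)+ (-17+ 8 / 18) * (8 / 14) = 2651309 / 103887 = 25.52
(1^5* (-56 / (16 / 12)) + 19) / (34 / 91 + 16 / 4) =-2093 / 398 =-5.26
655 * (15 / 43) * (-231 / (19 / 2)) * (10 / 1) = -45391500 / 817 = -55558.75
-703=-703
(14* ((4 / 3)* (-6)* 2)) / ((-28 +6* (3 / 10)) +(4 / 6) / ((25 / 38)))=16800 / 1889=8.89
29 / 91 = 0.32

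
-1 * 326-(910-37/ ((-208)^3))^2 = -67086283691847042393/ 80980417183744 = -828426.01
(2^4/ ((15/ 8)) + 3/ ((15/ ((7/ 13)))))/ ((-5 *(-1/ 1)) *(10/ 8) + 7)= 1348/ 2067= 0.65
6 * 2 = 12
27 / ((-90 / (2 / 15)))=-1 / 25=-0.04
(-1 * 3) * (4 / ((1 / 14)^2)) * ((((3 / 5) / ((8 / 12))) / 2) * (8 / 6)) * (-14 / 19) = 1039.83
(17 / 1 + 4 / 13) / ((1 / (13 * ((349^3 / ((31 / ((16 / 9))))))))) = 17003419600 / 31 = 548497406.45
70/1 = 70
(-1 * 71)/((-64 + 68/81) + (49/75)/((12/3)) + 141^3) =-0.00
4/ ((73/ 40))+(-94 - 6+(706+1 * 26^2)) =93746/ 73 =1284.19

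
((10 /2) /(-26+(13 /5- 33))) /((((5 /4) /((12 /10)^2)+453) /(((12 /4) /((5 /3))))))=-1080 /3071779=-0.00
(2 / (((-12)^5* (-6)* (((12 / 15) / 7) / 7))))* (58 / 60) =1421 / 17915904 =0.00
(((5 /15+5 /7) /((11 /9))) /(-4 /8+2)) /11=4 /77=0.05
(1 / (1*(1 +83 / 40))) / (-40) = -1 / 123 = -0.01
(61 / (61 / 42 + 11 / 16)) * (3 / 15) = 20496 / 3595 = 5.70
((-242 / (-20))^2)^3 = 3138428376721 / 1000000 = 3138428.38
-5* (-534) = 2670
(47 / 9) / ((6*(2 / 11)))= 517 / 108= 4.79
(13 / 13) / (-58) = -1 / 58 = -0.02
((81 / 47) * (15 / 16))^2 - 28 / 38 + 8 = 106087827 / 10744576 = 9.87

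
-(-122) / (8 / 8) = 122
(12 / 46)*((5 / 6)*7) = 35 / 23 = 1.52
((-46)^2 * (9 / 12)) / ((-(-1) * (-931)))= -1587 / 931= -1.70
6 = 6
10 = 10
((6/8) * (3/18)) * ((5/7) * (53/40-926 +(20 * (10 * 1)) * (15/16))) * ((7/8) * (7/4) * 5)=-1032045/2048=-503.93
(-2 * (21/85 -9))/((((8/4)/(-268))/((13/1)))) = -2592096/85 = -30495.25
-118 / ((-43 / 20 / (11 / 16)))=3245 / 86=37.73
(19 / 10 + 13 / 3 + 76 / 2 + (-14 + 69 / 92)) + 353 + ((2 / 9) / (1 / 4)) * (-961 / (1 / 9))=-438241 / 60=-7304.02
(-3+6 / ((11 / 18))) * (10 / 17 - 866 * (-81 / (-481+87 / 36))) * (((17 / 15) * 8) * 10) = -5700941600 / 63173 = -90243.33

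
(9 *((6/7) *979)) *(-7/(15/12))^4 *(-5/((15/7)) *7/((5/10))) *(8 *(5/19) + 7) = -2209163416.72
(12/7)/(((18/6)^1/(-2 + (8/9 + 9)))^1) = 284/63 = 4.51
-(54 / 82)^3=-19683 / 68921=-0.29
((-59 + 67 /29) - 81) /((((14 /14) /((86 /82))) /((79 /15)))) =-4521407 /5945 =-760.54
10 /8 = 5 /4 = 1.25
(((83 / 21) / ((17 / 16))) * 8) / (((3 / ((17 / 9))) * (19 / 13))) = 138112 / 10773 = 12.82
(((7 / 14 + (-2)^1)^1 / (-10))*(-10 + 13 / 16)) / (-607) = 441 / 194240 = 0.00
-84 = -84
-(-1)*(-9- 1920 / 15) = -137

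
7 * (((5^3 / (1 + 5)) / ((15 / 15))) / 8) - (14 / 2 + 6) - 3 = 107 / 48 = 2.23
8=8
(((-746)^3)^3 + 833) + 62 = -71556558857961445666104961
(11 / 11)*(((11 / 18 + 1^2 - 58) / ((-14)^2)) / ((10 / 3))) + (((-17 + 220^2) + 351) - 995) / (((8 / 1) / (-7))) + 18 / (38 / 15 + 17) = -4112250715 / 98448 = -41770.79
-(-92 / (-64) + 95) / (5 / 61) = -94123 / 80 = -1176.54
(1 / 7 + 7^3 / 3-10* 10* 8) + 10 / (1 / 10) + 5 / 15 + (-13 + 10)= -12352 / 21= -588.19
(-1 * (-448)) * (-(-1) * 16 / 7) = 1024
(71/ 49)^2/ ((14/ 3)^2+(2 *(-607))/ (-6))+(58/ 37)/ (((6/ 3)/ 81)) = 11377455786/ 179184229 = 63.50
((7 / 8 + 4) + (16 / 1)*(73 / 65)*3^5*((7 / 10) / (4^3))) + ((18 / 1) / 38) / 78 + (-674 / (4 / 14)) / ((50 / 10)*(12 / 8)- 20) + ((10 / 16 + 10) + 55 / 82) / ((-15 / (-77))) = 121258541 / 405080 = 299.34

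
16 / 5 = 3.20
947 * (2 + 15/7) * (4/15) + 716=1762.21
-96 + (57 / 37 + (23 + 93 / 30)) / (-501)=-5935249 / 61790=-96.06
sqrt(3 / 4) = sqrt(3) / 2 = 0.87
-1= -1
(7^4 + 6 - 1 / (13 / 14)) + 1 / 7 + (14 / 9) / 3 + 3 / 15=29567347 / 12285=2406.78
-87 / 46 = -1.89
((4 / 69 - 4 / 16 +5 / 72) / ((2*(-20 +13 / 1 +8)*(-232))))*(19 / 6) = 133 / 158976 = 0.00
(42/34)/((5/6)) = 126/85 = 1.48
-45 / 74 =-0.61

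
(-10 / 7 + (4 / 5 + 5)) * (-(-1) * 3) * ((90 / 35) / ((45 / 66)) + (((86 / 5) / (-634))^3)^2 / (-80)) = 15370294850857059303523563 / 310764692551739256250000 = 49.46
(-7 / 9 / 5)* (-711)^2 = -393183 / 5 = -78636.60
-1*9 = -9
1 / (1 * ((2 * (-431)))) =-1 / 862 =-0.00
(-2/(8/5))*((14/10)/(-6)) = 7/24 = 0.29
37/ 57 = 0.65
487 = 487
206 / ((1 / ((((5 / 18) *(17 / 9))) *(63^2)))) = 428995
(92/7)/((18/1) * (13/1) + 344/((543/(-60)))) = 8326/124159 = 0.07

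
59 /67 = 0.88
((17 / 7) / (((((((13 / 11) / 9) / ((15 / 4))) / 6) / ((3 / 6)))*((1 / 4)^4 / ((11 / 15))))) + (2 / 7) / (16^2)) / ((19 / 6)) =71838237 / 5824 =12334.86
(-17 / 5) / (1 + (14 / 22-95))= 187 / 5135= 0.04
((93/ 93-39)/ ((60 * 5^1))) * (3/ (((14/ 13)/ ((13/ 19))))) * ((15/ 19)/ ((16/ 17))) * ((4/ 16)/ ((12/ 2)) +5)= -347633/ 340480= -1.02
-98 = -98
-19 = -19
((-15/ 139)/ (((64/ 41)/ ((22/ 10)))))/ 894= -451/ 2651008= -0.00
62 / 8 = 31 / 4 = 7.75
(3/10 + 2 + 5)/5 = 1.46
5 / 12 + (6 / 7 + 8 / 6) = 2.61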